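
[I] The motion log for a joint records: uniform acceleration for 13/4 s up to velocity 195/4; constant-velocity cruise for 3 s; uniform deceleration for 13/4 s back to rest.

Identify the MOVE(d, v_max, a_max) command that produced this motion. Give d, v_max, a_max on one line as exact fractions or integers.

a_max = (195/4)/(13/4) = 15
d_a = ½·195/4·13/4 = 2535/32; d_c = 195/4·3 = 585/4
d = 2·2535/32 + 585/4 = 4875/16
t_c = 3 > 0 → v_max = v_peak = 195/4

d=4875/16 v_max=195/4 a_max=15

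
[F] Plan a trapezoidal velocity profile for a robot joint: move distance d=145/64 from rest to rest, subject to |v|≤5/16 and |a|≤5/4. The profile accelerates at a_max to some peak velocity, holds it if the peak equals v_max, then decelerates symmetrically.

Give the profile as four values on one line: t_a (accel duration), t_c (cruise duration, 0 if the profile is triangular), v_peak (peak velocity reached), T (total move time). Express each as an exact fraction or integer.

v_max²/a_max = (5/16)²/(5/4) = 5/64
145/64 ≥ 5/64 ⇒ cruise phase
t_a = (5/16)/(5/4) = 1/4; v_peak = 5/16
d_cruise = 145/64 − 5/64 = 35/16; t_c = (35/16)/(5/16) = 7
T = 2·1/4 + 7 = 15/2

t_a=1/4 t_c=7 v_peak=5/16 T=15/2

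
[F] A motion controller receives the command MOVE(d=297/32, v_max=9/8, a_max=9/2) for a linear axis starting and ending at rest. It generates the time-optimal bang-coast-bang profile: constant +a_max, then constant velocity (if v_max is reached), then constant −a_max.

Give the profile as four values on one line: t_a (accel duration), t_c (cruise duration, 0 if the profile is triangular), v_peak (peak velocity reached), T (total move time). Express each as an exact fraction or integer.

vₘ²/aₘ = (9/8)²/(9/2) = 9/32
297/32 ≥ 9/32 → trapezoidal
t_a = (9/8)/(9/2) = 1/4; v_peak = 9/8
d_cruise = 297/32 − 9/32 = 9; t_c = 9/(9/8) = 8
T = 2·1/4 + 8 = 17/2

t_a=1/4 t_c=8 v_peak=9/8 T=17/2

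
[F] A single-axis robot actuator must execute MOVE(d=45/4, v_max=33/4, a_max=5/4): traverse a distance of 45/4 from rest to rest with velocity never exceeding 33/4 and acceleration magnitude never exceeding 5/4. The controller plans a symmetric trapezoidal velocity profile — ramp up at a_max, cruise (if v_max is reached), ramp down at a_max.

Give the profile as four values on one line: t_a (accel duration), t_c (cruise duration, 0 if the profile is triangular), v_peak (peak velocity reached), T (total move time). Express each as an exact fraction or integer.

(v_max)²/a_max = (33/4)²/(5/4) = 1089/20
45/4 < 1089/20 so t_c = 0
v_peak = √(45/4·5/4) = √(225/16) = 15/4
t_a = (15/4)/(5/4) = 3; t_c = 0
T = 2·3 = 6

t_a=3 t_c=0 v_peak=15/4 T=6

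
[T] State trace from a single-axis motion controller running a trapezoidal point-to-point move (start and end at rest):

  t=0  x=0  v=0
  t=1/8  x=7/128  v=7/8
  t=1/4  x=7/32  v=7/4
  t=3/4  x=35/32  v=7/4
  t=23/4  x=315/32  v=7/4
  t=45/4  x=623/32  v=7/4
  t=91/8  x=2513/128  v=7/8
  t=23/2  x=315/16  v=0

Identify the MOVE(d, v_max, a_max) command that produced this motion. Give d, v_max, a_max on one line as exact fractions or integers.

d=315/16 v_max=7/4 a_max=7

final state: t=23/2, x=315/16, v=0 → d = 315/16
a_max = (7/8−0)/(1/8−0) = 7
max v = 7/4 over t∈[1/4,45/4] → v_max = 7/4
check: 7/4·(1/4+11) = 315/16 ✓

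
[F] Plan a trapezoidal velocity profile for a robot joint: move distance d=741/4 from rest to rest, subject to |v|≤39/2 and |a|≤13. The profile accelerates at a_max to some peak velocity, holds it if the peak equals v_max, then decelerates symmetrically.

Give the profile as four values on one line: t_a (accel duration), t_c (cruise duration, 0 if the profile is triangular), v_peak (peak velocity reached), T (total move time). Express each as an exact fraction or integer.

(v_max)²/a_max = (39/2)²/13 = 117/4
741/4 ≥ 117/4 so v_max reached
t_a = (39/2)/13 = 3/2; v_peak = 39/2
d_cruise = 741/4 − 117/4 = 156; t_c = 156/(39/2) = 8
T = 2·3/2 + 8 = 11

t_a=3/2 t_c=8 v_peak=39/2 T=11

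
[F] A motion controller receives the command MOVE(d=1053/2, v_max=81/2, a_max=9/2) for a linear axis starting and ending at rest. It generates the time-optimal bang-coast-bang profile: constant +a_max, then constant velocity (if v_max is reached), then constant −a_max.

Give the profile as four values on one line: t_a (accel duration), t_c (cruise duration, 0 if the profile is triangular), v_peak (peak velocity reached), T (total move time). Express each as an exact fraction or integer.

t_a=9 t_c=4 v_peak=81/2 T=22

v_max²/a_max = (81/2)²/(9/2) = 729/2
1053/2 ≥ 729/2 ⇒ cruise phase
t_a = (81/2)/(9/2) = 9; v_peak = 81/2
d_cruise = 1053/2 − 729/2 = 162; t_c = 162/(81/2) = 4
T = 2·9 + 4 = 22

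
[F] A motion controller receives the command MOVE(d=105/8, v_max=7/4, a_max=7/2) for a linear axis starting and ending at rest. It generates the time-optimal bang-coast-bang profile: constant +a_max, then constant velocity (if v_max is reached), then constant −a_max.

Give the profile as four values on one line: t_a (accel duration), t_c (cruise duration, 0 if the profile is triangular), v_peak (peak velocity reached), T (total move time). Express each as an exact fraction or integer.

v_max²/a_max = (7/4)²/(7/2) = 7/8
105/8 ≥ 7/8 ⇒ cruise phase
t_a = (7/4)/(7/2) = 1/2; v_peak = 7/4
d_cruise = 105/8 − 7/8 = 49/4; t_c = (49/4)/(7/4) = 7
T = 2·1/2 + 7 = 8

t_a=1/2 t_c=7 v_peak=7/4 T=8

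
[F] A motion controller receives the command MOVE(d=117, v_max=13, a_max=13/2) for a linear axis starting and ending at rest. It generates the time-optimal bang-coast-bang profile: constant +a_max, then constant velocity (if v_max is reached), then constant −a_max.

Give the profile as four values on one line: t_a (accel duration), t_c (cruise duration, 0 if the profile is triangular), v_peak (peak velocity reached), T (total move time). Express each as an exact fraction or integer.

vₘ²/aₘ = 13²/(13/2) = 26
117 ≥ 26 so v_max reached
t_a = 13/(13/2) = 2; v_peak = 13
d_cruise = 117 − 26 = 91; t_c = 91/13 = 7
T = 2·2 + 7 = 11

t_a=2 t_c=7 v_peak=13 T=11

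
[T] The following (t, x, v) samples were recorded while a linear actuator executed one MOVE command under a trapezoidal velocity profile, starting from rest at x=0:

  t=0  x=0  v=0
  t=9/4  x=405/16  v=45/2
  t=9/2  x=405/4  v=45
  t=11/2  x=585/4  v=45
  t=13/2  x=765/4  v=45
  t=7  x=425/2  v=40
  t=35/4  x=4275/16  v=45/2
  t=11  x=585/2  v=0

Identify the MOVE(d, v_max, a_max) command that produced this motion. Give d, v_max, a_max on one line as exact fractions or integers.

final state: t=11, x=585/2, v=0 → d = 585/2
a_max = (45/2−0)/(9/4−0) = 10
max v = 45 over t∈[9/2,13/2] → v_max = 45
check: 45·(9/2+2) = 585/2 ✓

d=585/2 v_max=45 a_max=10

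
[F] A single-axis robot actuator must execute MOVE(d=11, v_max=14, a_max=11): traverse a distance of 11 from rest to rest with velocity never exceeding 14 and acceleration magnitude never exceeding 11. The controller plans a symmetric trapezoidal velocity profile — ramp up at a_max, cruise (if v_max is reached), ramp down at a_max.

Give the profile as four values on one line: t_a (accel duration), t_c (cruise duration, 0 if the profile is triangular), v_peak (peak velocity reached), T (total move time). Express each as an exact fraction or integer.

t_a=1 t_c=0 v_peak=11 T=2

(v_max)²/a_max = 14²/11 = 196/11
11 < 196/11 ⇒ no cruise
v_peak = √(11·11) = √121 = 11
t_a = 11/11 = 1; t_c = 0
T = 2·1 = 2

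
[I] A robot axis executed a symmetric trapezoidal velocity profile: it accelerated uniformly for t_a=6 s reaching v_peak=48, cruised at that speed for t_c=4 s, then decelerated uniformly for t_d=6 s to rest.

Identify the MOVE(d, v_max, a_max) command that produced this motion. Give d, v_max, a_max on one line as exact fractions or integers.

d=480 v_max=48 a_max=8

a_max = 48/6 = 8
d_a = ½·48·6 = 144; d_c = 48·4 = 192
d = 2·144 + 192 = 480
t_c = 4 > 0 so v_max = 48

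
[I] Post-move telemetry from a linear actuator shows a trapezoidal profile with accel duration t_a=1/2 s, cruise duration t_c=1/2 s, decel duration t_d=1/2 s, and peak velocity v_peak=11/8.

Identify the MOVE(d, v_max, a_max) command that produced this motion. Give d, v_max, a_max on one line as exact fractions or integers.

d=11/8 v_max=11/8 a_max=11/4

a_max = (11/8)/(1/2) = 11/4
d_a = ½·11/8·1/2 = 11/32; d_c = 11/8·1/2 = 11/16
d = 2·11/32 + 11/16 = 11/8
t_c = 1/2 > 0 ⇒ limit active, v_max = 11/8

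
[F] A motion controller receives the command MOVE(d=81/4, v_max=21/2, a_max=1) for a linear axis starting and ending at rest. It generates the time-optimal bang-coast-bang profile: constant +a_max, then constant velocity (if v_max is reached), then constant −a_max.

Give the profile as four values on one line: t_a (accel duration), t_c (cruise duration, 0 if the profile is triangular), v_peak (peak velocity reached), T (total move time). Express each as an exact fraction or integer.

(v_max)²/a_max = (21/2)²/1 = 441/4
81/4 < 441/4 → triangular
v_peak = √(81/4·1) = √(81/4) = 9/2
t_a = (9/2)/1 = 9/2; t_c = 0
T = 2·9/2 = 9

t_a=9/2 t_c=0 v_peak=9/2 T=9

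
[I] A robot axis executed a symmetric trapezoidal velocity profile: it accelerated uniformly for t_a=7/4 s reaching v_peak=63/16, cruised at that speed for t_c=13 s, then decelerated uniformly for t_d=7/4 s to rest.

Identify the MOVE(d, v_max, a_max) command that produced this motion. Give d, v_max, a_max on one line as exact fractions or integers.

a_max = (63/16)/(7/4) = 9/4
d_a = ½·63/16·7/4 = 441/128; d_c = 63/16·13 = 819/16
d = 2·441/128 + 819/16 = 3717/64
t_c = 13 > 0 ⇒ limit active, v_max = 63/16

d=3717/64 v_max=63/16 a_max=9/4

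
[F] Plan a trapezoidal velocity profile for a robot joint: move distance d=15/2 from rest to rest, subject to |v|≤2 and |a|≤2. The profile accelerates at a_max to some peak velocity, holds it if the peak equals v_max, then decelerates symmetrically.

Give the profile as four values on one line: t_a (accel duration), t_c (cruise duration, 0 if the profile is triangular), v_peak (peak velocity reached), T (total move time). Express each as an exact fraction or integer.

vₘ²/aₘ = 2²/2 = 2
15/2 ≥ 2 → trapezoidal
t_a = 2/2 = 1; v_peak = 2
d_cruise = 15/2 − 2 = 11/2; t_c = (11/2)/2 = 11/4
T = 2·1 + 11/4 = 19/4

t_a=1 t_c=11/4 v_peak=2 T=19/4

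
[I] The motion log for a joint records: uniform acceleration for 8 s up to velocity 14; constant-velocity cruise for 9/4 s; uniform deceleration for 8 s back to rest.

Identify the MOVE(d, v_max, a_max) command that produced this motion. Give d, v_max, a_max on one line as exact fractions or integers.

d=287/2 v_max=14 a_max=7/4

a_max = 14/8 = 7/4
d_a = ½·14·8 = 56; d_c = 14·9/4 = 63/2
d = 2·56 + 63/2 = 287/2
t_c = 9/4 > 0 → v_max = v_peak = 14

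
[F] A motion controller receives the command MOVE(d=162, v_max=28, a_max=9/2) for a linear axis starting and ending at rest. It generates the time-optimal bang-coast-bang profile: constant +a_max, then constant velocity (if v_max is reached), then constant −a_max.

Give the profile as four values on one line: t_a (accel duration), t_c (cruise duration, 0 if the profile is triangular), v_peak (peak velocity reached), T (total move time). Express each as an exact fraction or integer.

v_max²/a_max = 28²/(9/2) = 1568/9
162 < 1568/9 → triangular
v_peak = √(162·9/2) = √729 = 27
t_a = 27/(9/2) = 6; t_c = 0
T = 2·6 = 12

t_a=6 t_c=0 v_peak=27 T=12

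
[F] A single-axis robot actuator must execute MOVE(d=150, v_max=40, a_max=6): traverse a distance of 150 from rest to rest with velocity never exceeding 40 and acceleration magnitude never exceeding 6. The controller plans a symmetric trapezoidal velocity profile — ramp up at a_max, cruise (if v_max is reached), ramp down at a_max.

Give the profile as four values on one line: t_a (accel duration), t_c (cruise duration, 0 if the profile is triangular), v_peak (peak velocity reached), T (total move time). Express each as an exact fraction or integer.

t_a=5 t_c=0 v_peak=30 T=10

(v_max)²/a_max = 40²/6 = 800/3
150 < 800/3 → triangular
v_peak = √(150·6) = √900 = 30
t_a = 30/6 = 5; t_c = 0
T = 2·5 = 10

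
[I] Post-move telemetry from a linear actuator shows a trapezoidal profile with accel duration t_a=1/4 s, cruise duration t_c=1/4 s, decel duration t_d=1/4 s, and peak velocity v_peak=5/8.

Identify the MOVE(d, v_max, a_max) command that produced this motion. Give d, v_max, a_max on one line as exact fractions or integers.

a_max = (5/8)/(1/4) = 5/2
d_a = ½·5/8·1/4 = 5/64; d_c = 5/8·1/4 = 5/32
d = 2·5/64 + 5/32 = 5/16
t_c = 1/4 > 0 → v_max = v_peak = 5/8

d=5/16 v_max=5/8 a_max=5/2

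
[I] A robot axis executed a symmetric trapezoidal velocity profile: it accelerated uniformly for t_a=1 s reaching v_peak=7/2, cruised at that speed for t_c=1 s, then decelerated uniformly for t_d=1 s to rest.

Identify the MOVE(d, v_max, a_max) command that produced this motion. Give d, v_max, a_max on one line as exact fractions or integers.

a_max = (7/2)/1 = 7/2
d_a = ½·7/2·1 = 7/4; d_c = 7/2·1 = 7/2
d = 2·7/4 + 7/2 = 7
t_c = 1 > 0 so v_max = 7/2

d=7 v_max=7/2 a_max=7/2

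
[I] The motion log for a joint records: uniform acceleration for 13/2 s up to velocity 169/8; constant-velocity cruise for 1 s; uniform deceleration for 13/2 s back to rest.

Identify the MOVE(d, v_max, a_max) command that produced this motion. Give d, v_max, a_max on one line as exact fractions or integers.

a_max = (169/8)/(13/2) = 13/4
d_a = ½·169/8·13/2 = 2197/32; d_c = 169/8·1 = 169/8
d = 2·2197/32 + 169/8 = 2535/16
t_c = 1 > 0 ⇒ limit active, v_max = 169/8

d=2535/16 v_max=169/8 a_max=13/4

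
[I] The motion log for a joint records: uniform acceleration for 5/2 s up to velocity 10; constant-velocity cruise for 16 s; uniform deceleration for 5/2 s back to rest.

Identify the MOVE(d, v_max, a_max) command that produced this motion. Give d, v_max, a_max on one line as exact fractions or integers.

d=185 v_max=10 a_max=4

a_max = 10/(5/2) = 4
d_a = ½·10·5/2 = 25/2; d_c = 10·16 = 160
d = 2·25/2 + 160 = 185
t_c = 16 > 0 ⇒ limit active, v_max = 10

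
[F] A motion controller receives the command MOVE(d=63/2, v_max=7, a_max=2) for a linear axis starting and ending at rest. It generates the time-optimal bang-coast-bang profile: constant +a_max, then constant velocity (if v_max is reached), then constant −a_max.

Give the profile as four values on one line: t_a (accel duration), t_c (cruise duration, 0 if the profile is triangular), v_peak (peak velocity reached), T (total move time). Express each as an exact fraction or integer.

t_a=7/2 t_c=1 v_peak=7 T=8

(v_max)²/a_max = 7²/2 = 49/2
63/2 ≥ 49/2 so v_max reached
t_a = 7/2; v_peak = 7
d_cruise = 63/2 − 49/2 = 7; t_c = 7/7 = 1
T = 2·7/2 + 1 = 8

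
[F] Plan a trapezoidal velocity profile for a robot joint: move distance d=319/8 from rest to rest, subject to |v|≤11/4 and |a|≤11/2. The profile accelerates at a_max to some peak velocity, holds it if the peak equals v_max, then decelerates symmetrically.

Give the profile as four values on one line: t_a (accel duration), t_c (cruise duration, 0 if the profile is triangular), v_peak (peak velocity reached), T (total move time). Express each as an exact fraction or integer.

t_a=1/2 t_c=14 v_peak=11/4 T=15

v_max²/a_max = (11/4)²/(11/2) = 11/8
319/8 ≥ 11/8 ⇒ cruise phase
t_a = (11/4)/(11/2) = 1/2; v_peak = 11/4
d_cruise = 319/8 − 11/8 = 77/2; t_c = (77/2)/(11/4) = 14
T = 2·1/2 + 14 = 15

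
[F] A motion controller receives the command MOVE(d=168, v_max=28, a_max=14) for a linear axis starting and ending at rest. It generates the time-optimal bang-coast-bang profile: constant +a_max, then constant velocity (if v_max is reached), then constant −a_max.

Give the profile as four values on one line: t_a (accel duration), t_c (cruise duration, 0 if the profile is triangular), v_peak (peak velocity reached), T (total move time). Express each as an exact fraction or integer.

t_a=2 t_c=4 v_peak=28 T=8

(v_max)²/a_max = 28²/14 = 56
168 ≥ 56 so v_max reached
t_a = 28/14 = 2; v_peak = 28
d_cruise = 168 − 56 = 112; t_c = 112/28 = 4
T = 2·2 + 4 = 8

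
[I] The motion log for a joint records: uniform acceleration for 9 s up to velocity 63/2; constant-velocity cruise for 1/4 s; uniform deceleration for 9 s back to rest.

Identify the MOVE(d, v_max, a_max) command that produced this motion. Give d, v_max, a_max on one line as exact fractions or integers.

d=2331/8 v_max=63/2 a_max=7/2

a_max = (63/2)/9 = 7/2
d_a = ½·63/2·9 = 567/4; d_c = 63/2·1/4 = 63/8
d = 2·567/4 + 63/8 = 2331/8
t_c = 1/4 > 0 → v_max = v_peak = 63/2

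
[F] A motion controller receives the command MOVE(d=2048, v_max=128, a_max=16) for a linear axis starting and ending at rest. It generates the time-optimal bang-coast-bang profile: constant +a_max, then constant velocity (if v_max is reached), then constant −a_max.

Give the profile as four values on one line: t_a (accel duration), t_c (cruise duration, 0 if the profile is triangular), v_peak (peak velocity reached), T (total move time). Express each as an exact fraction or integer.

vₘ²/aₘ = 128²/16 = 1024
2048 ≥ 1024 → trapezoidal
t_a = 128/16 = 8; v_peak = 128
d_cruise = 2048 − 1024 = 1024; t_c = 1024/128 = 8
T = 2·8 + 8 = 24

t_a=8 t_c=8 v_peak=128 T=24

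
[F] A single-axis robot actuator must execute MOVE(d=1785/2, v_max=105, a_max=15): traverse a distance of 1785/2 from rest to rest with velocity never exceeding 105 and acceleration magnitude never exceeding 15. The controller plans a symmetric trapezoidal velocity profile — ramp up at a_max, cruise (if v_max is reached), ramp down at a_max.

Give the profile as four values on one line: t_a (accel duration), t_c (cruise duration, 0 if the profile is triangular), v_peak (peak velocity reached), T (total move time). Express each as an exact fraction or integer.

t_a=7 t_c=3/2 v_peak=105 T=31/2

(v_max)²/a_max = 105²/15 = 735
1785/2 ≥ 735 so v_max reached
t_a = 105/15 = 7; v_peak = 105
d_cruise = 1785/2 − 735 = 315/2; t_c = (315/2)/105 = 3/2
T = 2·7 + 3/2 = 31/2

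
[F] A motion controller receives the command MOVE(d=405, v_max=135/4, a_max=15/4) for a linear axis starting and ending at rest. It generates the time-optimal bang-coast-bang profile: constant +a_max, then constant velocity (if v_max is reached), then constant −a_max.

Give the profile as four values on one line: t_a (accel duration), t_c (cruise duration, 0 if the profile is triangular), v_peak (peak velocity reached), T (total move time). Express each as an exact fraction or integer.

t_a=9 t_c=3 v_peak=135/4 T=21

vₘ²/aₘ = (135/4)²/(15/4) = 1215/4
405 ≥ 1215/4 ⇒ cruise phase
t_a = (135/4)/(15/4) = 9; v_peak = 135/4
d_cruise = 405 − 1215/4 = 405/4; t_c = (405/4)/(135/4) = 3
T = 2·9 + 3 = 21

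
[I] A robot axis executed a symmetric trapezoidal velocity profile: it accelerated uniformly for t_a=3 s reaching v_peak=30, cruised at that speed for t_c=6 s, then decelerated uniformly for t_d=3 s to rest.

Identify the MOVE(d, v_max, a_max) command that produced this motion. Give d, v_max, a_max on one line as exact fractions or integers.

a_max = 30/3 = 10
d_a = ½·30·3 = 45; d_c = 30·6 = 180
d = 2·45 + 180 = 270
t_c = 6 > 0 ⇒ limit active, v_max = 30

d=270 v_max=30 a_max=10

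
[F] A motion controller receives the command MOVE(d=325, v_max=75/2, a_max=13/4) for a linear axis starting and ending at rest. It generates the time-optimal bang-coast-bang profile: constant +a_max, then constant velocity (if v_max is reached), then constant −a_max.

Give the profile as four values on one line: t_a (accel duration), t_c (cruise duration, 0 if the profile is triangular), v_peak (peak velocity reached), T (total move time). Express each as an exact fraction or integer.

t_a=10 t_c=0 v_peak=65/2 T=20

v_max²/a_max = (75/2)²/(13/4) = 5625/13
325 < 5625/13 ⇒ no cruise
v_peak = √(325·13/4) = √(4225/4) = 65/2
t_a = (65/2)/(13/4) = 10; t_c = 0
T = 2·10 = 20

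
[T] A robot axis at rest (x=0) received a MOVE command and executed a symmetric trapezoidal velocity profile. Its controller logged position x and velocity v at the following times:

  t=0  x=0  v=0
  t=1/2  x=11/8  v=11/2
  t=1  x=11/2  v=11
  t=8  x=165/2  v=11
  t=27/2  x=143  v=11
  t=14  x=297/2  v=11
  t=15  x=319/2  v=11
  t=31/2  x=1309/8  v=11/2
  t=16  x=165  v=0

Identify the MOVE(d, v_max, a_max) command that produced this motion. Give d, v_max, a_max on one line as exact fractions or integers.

d=165 v_max=11 a_max=11

final state: t=16, x=165, v=0 → d = 165
a_max = (11/2−0)/(1/2−0) = 11
max v = 11 over t∈[1,15] → v_max = 11
check: 11·(1+14) = 165 ✓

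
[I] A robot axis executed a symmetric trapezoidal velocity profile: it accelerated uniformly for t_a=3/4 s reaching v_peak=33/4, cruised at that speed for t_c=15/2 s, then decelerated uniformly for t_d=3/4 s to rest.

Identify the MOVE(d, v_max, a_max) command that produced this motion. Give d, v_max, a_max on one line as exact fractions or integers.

a_max = (33/4)/(3/4) = 11
d_a = ½·33/4·3/4 = 99/32; d_c = 33/4·15/2 = 495/8
d = 2·99/32 + 495/8 = 1089/16
t_c = 15/2 > 0 → v_max = v_peak = 33/4

d=1089/16 v_max=33/4 a_max=11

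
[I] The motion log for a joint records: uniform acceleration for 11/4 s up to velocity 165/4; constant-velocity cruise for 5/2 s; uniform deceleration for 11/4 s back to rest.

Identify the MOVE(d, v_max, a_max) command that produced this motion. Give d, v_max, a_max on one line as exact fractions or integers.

d=3465/16 v_max=165/4 a_max=15

a_max = (165/4)/(11/4) = 15
d_a = ½·165/4·11/4 = 1815/32; d_c = 165/4·5/2 = 825/8
d = 2·1815/32 + 825/8 = 3465/16
t_c = 5/2 > 0 → v_max = v_peak = 165/4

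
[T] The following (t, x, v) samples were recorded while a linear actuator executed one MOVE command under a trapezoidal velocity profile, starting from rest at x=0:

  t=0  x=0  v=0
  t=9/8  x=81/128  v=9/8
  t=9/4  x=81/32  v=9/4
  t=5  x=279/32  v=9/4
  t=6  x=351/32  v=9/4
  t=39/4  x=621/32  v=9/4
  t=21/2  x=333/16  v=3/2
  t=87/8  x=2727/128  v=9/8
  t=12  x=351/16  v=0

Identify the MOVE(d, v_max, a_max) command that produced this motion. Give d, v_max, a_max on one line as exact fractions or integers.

final state: t=12, x=351/16, v=0 → d = 351/16
a_max = (9/8−0)/(9/8−0) = 1
max v = 9/4 over t∈[9/4,39/4] → v_max = 9/4
check: 9/4·(9/4+15/2) = 351/16 ✓

d=351/16 v_max=9/4 a_max=1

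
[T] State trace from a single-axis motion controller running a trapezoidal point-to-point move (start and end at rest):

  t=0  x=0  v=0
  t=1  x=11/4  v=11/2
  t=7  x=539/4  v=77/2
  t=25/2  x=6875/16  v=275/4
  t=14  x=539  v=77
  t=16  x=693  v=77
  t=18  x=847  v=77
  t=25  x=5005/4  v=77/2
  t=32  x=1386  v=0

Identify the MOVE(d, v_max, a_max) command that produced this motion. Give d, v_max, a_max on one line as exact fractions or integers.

final state: t=32, x=1386, v=0 → d = 1386
a_max = (11/2−0)/(1−0) = 11/2
max v = 77 over t∈[14,18] → v_max = 77
check: 77·(14+4) = 1386 ✓

d=1386 v_max=77 a_max=11/2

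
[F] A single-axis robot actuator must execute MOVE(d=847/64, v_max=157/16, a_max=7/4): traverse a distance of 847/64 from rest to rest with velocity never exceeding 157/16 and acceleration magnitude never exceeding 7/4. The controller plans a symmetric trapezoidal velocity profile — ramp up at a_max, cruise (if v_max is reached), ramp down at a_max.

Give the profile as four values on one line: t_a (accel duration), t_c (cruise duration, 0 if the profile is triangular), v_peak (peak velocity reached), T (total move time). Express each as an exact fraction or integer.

v_max²/a_max = (157/16)²/(7/4) = 24649/448
847/64 < 24649/448 ⇒ no cruise
v_peak = √(847/64·7/4) = √(5929/256) = 77/16
t_a = (77/16)/(7/4) = 11/4; t_c = 0
T = 2·11/4 = 11/2

t_a=11/4 t_c=0 v_peak=77/16 T=11/2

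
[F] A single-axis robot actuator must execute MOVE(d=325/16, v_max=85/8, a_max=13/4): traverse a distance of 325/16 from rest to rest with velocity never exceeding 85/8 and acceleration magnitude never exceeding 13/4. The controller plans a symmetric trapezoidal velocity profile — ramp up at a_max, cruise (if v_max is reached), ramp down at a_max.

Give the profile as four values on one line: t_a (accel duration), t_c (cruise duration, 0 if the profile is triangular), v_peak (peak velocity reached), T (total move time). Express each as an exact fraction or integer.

v_max²/a_max = (85/8)²/(13/4) = 7225/208
325/16 < 7225/208 ⇒ no cruise
v_peak = √(325/16·13/4) = √(4225/64) = 65/8
t_a = (65/8)/(13/4) = 5/2; t_c = 0
T = 2·5/2 = 5

t_a=5/2 t_c=0 v_peak=65/8 T=5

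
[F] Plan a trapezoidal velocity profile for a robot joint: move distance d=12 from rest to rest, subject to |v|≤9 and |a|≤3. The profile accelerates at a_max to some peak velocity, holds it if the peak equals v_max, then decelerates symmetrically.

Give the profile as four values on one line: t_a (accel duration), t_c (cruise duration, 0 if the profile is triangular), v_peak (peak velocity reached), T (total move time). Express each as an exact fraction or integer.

t_a=2 t_c=0 v_peak=6 T=4

v_max²/a_max = 9²/3 = 27
12 < 27 so t_c = 0
v_peak = √(12·3) = √36 = 6
t_a = 6/3 = 2; t_c = 0
T = 2·2 = 4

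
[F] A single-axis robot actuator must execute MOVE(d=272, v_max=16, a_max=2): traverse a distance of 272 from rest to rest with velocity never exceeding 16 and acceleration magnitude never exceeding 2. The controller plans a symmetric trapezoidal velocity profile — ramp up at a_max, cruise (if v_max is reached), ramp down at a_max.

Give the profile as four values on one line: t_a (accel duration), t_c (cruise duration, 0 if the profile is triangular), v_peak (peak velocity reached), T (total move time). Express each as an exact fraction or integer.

v_max²/a_max = 16²/2 = 128
272 ≥ 128 so v_max reached
t_a = 16/2 = 8; v_peak = 16
d_cruise = 272 − 128 = 144; t_c = 144/16 = 9
T = 2·8 + 9 = 25

t_a=8 t_c=9 v_peak=16 T=25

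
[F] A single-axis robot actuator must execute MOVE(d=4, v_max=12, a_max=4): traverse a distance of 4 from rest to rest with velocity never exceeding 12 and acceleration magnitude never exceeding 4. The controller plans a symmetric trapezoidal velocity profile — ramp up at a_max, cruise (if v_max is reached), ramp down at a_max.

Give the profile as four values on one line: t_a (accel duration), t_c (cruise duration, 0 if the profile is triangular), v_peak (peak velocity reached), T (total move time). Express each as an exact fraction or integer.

t_a=1 t_c=0 v_peak=4 T=2

vₘ²/aₘ = 12²/4 = 36
4 < 36 → triangular
v_peak = √(4·4) = √16 = 4
t_a = 4/4 = 1; t_c = 0
T = 2·1 = 2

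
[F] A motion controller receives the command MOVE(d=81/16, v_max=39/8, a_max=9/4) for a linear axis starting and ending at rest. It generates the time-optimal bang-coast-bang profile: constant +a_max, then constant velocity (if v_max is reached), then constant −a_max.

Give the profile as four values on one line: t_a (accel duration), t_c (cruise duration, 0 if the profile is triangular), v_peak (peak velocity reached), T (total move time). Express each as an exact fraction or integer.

v_max²/a_max = (39/8)²/(9/4) = 169/16
81/16 < 169/16 so t_c = 0
v_peak = √(81/16·9/4) = √(729/64) = 27/8
t_a = (27/8)/(9/4) = 3/2; t_c = 0
T = 2·3/2 = 3

t_a=3/2 t_c=0 v_peak=27/8 T=3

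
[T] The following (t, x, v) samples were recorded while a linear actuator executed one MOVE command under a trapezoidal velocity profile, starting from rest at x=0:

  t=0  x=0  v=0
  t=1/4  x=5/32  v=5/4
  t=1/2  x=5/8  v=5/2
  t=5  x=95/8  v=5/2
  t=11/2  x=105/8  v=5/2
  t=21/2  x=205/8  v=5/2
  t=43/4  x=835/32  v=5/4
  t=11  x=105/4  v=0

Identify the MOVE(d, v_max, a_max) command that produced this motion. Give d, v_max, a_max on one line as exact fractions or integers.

d=105/4 v_max=5/2 a_max=5

final state: t=11, x=105/4, v=0 → d = 105/4
a_max = (5/4−0)/(1/4−0) = 5
max v = 5/2 over t∈[1/2,21/2] → v_max = 5/2
check: 5/2·(1/2+10) = 105/4 ✓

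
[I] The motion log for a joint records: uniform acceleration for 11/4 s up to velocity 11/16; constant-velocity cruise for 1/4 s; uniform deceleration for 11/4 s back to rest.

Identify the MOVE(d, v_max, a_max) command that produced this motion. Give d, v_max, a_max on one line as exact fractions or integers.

a_max = (11/16)/(11/4) = 1/4
d_a = ½·11/16·11/4 = 121/128; d_c = 11/16·1/4 = 11/64
d = 2·121/128 + 11/64 = 33/16
t_c = 1/4 > 0 so v_max = 11/16

d=33/16 v_max=11/16 a_max=1/4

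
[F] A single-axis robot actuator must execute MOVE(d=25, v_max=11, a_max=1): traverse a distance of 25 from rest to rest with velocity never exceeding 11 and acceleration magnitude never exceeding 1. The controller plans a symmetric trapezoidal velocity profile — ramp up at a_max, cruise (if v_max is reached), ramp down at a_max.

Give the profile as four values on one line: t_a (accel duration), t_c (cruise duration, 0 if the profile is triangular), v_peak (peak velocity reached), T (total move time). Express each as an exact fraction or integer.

v_max²/a_max = 11²/1 = 121
25 < 121 → triangular
v_peak = √(25·1) = √25 = 5
t_a = 5/1 = 5; t_c = 0
T = 2·5 = 10

t_a=5 t_c=0 v_peak=5 T=10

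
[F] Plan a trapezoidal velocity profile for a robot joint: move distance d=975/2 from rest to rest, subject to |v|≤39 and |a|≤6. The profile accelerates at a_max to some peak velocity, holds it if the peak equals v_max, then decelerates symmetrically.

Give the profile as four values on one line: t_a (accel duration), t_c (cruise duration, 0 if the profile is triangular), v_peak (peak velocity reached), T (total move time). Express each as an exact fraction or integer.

t_a=13/2 t_c=6 v_peak=39 T=19

(v_max)²/a_max = 39²/6 = 507/2
975/2 ≥ 507/2 → trapezoidal
t_a = 39/6 = 13/2; v_peak = 39
d_cruise = 975/2 − 507/2 = 234; t_c = 234/39 = 6
T = 2·13/2 + 6 = 19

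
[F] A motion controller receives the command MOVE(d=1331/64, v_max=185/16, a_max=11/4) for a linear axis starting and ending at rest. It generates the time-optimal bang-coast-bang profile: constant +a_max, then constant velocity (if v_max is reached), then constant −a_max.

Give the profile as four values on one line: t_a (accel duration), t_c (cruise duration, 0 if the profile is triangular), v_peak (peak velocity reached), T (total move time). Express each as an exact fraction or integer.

t_a=11/4 t_c=0 v_peak=121/16 T=11/2

vₘ²/aₘ = (185/16)²/(11/4) = 34225/704
1331/64 < 34225/704 ⇒ no cruise
v_peak = √(1331/64·11/4) = √(14641/256) = 121/16
t_a = (121/16)/(11/4) = 11/4; t_c = 0
T = 2·11/4 = 11/2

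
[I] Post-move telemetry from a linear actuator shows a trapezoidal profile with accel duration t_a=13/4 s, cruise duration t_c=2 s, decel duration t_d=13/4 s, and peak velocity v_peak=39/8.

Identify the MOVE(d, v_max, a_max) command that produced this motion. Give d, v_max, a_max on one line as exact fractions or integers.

a_max = (39/8)/(13/4) = 3/2
d_a = ½·39/8·13/4 = 507/64; d_c = 39/8·2 = 39/4
d = 2·507/64 + 39/4 = 819/32
t_c = 2 > 0 ⇒ limit active, v_max = 39/8

d=819/32 v_max=39/8 a_max=3/2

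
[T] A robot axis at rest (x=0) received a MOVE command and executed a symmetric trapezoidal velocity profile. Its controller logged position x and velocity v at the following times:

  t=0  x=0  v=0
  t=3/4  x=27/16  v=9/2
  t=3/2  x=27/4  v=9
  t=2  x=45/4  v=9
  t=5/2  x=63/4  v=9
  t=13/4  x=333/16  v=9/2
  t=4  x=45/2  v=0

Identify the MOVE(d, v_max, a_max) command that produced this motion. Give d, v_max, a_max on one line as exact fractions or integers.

final state: t=4, x=45/2, v=0 → d = 45/2
a_max = (9/2−0)/(3/4−0) = 6
max v = 9 over t∈[3/2,5/2] → v_max = 9
check: 9·(3/2+1) = 45/2 ✓

d=45/2 v_max=9 a_max=6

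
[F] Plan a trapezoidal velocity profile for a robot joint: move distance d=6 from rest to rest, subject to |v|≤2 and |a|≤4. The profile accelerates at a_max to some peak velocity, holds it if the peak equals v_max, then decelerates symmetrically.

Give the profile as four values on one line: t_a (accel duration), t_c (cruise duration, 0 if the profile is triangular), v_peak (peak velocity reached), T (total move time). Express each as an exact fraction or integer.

(v_max)²/a_max = 2²/4 = 1
6 ≥ 1 → trapezoidal
t_a = 2/4 = 1/2; v_peak = 2
d_cruise = 6 − 1 = 5; t_c = 5/2
T = 2·1/2 + 5/2 = 7/2

t_a=1/2 t_c=5/2 v_peak=2 T=7/2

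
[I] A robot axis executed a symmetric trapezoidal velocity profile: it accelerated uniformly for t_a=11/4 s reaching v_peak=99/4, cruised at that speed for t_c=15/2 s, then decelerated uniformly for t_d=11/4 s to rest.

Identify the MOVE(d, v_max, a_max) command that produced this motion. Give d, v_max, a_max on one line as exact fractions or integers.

d=4059/16 v_max=99/4 a_max=9

a_max = (99/4)/(11/4) = 9
d_a = ½·99/4·11/4 = 1089/32; d_c = 99/4·15/2 = 1485/8
d = 2·1089/32 + 1485/8 = 4059/16
t_c = 15/2 > 0 → v_max = v_peak = 99/4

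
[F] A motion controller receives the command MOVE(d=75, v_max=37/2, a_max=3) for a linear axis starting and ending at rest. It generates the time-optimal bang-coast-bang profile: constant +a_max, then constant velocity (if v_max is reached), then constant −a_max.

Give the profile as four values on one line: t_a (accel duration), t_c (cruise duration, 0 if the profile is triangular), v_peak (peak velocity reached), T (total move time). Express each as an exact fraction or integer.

v_max²/a_max = (37/2)²/3 = 1369/12
75 < 1369/12 → triangular
v_peak = √(75·3) = √225 = 15
t_a = 15/3 = 5; t_c = 0
T = 2·5 = 10

t_a=5 t_c=0 v_peak=15 T=10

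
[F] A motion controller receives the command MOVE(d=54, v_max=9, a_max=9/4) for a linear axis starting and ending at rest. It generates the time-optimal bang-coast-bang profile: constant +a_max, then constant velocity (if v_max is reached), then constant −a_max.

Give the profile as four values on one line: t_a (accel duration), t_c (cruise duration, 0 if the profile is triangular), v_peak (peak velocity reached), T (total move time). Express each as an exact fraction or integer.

t_a=4 t_c=2 v_peak=9 T=10

(v_max)²/a_max = 9²/(9/4) = 36
54 ≥ 36 ⇒ cruise phase
t_a = 9/(9/4) = 4; v_peak = 9
d_cruise = 54 − 36 = 18; t_c = 18/9 = 2
T = 2·4 + 2 = 10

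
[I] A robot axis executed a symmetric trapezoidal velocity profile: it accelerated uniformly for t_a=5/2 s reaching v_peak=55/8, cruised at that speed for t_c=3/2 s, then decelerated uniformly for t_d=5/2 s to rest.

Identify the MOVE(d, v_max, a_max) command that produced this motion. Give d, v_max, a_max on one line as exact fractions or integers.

a_max = (55/8)/(5/2) = 11/4
d_a = ½·55/8·5/2 = 275/32; d_c = 55/8·3/2 = 165/16
d = 2·275/32 + 165/16 = 55/2
t_c = 3/2 > 0 ⇒ limit active, v_max = 55/8

d=55/2 v_max=55/8 a_max=11/4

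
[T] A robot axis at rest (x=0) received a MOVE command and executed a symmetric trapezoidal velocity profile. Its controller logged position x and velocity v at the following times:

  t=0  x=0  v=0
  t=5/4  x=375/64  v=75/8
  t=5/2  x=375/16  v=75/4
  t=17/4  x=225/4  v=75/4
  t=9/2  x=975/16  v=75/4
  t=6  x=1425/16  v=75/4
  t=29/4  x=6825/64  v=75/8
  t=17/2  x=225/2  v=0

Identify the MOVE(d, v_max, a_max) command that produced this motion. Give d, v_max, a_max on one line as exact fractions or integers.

d=225/2 v_max=75/4 a_max=15/2

final state: t=17/2, x=225/2, v=0 → d = 225/2
a_max = (75/8−0)/(5/4−0) = 15/2
max v = 75/4 over t∈[5/2,6] → v_max = 75/4
check: 75/4·(5/2+7/2) = 225/2 ✓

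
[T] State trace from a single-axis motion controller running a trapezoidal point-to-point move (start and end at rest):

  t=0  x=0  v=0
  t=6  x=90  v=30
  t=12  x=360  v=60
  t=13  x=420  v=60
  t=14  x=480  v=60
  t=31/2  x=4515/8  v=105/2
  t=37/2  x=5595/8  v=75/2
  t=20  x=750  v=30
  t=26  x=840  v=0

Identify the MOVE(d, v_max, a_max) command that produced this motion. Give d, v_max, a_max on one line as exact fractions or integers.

d=840 v_max=60 a_max=5

final state: t=26, x=840, v=0 → d = 840
a_max = (30−0)/(6−0) = 5
max v = 60 over t∈[12,14] → v_max = 60
check: 60·(12+2) = 840 ✓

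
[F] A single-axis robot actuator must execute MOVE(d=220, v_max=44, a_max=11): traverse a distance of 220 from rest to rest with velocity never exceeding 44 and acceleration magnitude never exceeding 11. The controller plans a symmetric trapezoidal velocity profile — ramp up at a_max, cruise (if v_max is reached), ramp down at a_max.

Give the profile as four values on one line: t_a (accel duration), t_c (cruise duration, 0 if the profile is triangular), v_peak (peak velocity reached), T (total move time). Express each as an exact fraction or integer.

(v_max)²/a_max = 44²/11 = 176
220 ≥ 176 → trapezoidal
t_a = 44/11 = 4; v_peak = 44
d_cruise = 220 − 176 = 44; t_c = 44/44 = 1
T = 2·4 + 1 = 9

t_a=4 t_c=1 v_peak=44 T=9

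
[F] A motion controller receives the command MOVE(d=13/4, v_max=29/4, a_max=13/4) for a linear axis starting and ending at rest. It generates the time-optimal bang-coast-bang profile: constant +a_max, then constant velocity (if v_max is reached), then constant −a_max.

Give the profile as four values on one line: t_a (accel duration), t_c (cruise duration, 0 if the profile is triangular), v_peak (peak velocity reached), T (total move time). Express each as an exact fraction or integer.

(v_max)²/a_max = (29/4)²/(13/4) = 841/52
13/4 < 841/52 → triangular
v_peak = √(13/4·13/4) = √(169/16) = 13/4
t_a = (13/4)/(13/4) = 1; t_c = 0
T = 2·1 = 2

t_a=1 t_c=0 v_peak=13/4 T=2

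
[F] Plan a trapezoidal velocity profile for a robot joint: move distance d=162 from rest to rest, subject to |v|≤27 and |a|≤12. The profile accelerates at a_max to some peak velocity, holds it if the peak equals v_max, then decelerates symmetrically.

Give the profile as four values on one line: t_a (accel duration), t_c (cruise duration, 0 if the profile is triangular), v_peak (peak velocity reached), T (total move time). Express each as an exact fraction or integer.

v_max²/a_max = 27²/12 = 243/4
162 ≥ 243/4 → trapezoidal
t_a = 27/12 = 9/4; v_peak = 27
d_cruise = 162 − 243/4 = 405/4; t_c = (405/4)/27 = 15/4
T = 2·9/4 + 15/4 = 33/4

t_a=9/4 t_c=15/4 v_peak=27 T=33/4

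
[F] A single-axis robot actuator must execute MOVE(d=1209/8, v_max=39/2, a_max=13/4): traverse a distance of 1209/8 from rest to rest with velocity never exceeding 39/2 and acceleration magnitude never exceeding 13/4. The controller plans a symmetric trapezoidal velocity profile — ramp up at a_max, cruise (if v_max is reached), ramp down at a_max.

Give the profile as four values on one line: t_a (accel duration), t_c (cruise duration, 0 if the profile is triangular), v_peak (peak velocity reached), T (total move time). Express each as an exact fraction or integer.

vₘ²/aₘ = (39/2)²/(13/4) = 117
1209/8 ≥ 117 so v_max reached
t_a = (39/2)/(13/4) = 6; v_peak = 39/2
d_cruise = 1209/8 − 117 = 273/8; t_c = (273/8)/(39/2) = 7/4
T = 2·6 + 7/4 = 55/4

t_a=6 t_c=7/4 v_peak=39/2 T=55/4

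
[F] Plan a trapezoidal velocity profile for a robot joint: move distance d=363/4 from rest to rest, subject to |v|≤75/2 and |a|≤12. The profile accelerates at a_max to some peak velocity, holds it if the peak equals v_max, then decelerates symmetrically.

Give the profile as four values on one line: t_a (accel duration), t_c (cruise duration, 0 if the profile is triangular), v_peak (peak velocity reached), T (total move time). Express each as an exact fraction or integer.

v_max²/a_max = (75/2)²/12 = 1875/16
363/4 < 1875/16 ⇒ no cruise
v_peak = √(363/4·12) = √1089 = 33
t_a = 33/12 = 11/4; t_c = 0
T = 2·11/4 = 11/2

t_a=11/4 t_c=0 v_peak=33 T=11/2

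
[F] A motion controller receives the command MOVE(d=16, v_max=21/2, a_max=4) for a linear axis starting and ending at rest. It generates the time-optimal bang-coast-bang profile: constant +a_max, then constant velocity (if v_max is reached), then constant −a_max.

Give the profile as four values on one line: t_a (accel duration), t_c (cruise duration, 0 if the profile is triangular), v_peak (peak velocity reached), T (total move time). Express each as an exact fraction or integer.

t_a=2 t_c=0 v_peak=8 T=4

(v_max)²/a_max = (21/2)²/4 = 441/16
16 < 441/16 ⇒ no cruise
v_peak = √(16·4) = √64 = 8
t_a = 8/4 = 2; t_c = 0
T = 2·2 = 4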